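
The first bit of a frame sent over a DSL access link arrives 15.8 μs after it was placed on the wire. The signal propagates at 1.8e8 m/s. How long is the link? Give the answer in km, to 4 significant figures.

2.844 km

d = s × t_prop = 180000000 × 1.58e-05 = 2.844 km.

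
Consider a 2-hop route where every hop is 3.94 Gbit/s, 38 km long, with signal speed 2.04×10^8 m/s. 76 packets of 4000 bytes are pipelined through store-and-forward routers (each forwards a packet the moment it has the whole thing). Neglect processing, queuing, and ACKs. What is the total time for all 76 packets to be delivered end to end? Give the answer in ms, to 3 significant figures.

0.998 ms

Per-hop transmission t_tx = L/R = 32000/3940000000 = 0.00812183 ms.
Per-hop propagation t_prop = 38000/204000000 = 0.186275 ms.
Pipeline fill: first packet needs 2·t_tx to clear all hops; remaining 75 packets each add one t_tx.
Total = (2+76-1)·t_tx + 2·t_prop = 77·0.00812183 + 2·0.186275 = 0.998 ms.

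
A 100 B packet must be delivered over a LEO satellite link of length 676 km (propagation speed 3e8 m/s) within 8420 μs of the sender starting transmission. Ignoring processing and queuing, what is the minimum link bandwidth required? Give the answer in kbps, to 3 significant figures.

L = 800 bits.
Propagation delay = 676000 / 300000000 = 2253.33 μs.
Transmission budget = 8420 − 2253.33 = 6166.67 μs.
R ≥ L / t_tx = 800 bits / 0.00616667 s = 130 kbps.

130 kbps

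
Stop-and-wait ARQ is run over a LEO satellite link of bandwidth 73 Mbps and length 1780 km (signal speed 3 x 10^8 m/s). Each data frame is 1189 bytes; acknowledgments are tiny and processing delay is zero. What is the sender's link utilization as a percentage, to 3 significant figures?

t_tx = L/R = 9512/73000000 = 0.000130301 s.
t_prop = 1780000/300000000 = 0.00593333 s; RTT = 0.0118667 s.
Cycle = t_tx + RTT = 0.011997 s.
Utilization = t_tx / cycle = 0.000130301/0.011997 = 1.09 %.

1.09 %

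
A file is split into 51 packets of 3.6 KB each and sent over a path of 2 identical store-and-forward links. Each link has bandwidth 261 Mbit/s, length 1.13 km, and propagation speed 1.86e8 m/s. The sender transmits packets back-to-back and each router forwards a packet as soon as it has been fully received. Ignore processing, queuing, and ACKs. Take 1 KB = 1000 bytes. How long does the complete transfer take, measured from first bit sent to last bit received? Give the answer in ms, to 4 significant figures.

Per-hop transmission t_tx = L/R = 28800/261000000 = 0.110345 ms.
Per-hop propagation t_prop = 1130/186000000 = 0.00607527 ms.
Pipeline fill: first packet needs 2·t_tx to clear all hops; remaining 50 packets each add one t_tx.
Total = (2+51-1)·t_tx + 2·t_prop = 52·0.110345 + 2·0.00607527 = 5.750 ms.

5.750 ms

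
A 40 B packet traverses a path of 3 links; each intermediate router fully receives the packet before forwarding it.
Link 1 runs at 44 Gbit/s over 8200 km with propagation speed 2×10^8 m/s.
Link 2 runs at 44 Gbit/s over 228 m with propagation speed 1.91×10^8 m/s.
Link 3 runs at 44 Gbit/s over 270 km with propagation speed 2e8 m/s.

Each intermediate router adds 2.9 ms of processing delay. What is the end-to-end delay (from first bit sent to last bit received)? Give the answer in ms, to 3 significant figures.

L = 40 × 8 = 320 bits.
Transmission delay per hop = L/R = 320/44000000000 = 7.27273e-06 ms; 3 hops → 2.18182e-05 ms.
Propagation delays (d/s per hop): 41, 0.00119372, 1.35 ms; sum = 42.3512 ms.
Processing at 2 router(s): 2 × 2.9 ms = 5.8 ms.
End-to-end = 48.2 ms.

48.2 ms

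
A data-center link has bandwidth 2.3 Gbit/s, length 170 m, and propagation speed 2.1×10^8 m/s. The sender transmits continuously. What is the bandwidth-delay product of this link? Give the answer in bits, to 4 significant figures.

1862 bits

Propagation delay = 170 / 210000000 = 8.09524e-07 s.
BDP = R × t_prop = 2300000000 × 8.09524e-07 = 1861.9 bits.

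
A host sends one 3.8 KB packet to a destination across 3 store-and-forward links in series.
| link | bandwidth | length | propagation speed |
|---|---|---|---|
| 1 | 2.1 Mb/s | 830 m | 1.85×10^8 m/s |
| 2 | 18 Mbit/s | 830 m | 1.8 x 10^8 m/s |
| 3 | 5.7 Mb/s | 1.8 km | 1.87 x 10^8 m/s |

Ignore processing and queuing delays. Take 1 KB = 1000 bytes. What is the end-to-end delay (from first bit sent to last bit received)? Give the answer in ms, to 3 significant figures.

21.5 ms

L = 30400 bits.
Transmission delays (L/R per hop): 14.4762, 1.68889, 5.33333 ms; sum = 21.4984 ms.
Propagation delays (d/s per hop): 0.00448649, 0.00461111, 0.00962567 ms; sum = 0.0187233 ms.
End-to-end = 21.5 ms.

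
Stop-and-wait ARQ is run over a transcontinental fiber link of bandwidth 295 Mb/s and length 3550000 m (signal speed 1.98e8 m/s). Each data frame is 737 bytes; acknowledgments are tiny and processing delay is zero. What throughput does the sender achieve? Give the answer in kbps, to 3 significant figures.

t_tx = L/R = 5896/295000000 = 1.99864e-05 s.
t_prop = 3550000/198000000 = 0.0179293 s; RTT = 0.0358586 s.
Cycle = t_tx + RTT = 0.0358786 s.
Throughput = L / cycle = 5896 / 0.0358786 = 164 kbps.

164 kbps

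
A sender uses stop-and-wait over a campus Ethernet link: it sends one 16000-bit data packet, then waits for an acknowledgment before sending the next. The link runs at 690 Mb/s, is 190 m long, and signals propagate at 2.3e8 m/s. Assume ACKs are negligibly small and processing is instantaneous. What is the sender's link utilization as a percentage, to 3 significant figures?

93.3 %

t_tx = L/R = 16000/690000000 = 2.31884e-05 s.
t_prop = 190/2.3e+08 = 8.26087e-07 s; RTT = 1.65217e-06 s.
Cycle = t_tx + RTT = 2.48406e-05 s.
Utilization = t_tx / cycle = 2.31884e-05/2.48406e-05 = 93.3 %.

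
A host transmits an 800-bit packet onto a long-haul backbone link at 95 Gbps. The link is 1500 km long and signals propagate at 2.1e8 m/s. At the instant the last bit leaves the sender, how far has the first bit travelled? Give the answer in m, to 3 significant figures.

t_tx = L/R = 800/95000000000 = 8.42105e-09 s.
Distance = s × t_tx = 210000000 × 8.42105e-09 = 1.77 m.

1.77 m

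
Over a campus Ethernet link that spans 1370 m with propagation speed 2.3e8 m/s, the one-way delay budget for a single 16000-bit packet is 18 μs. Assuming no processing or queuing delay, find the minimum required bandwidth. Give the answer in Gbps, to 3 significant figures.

Propagation delay = 1370 / 2.3e+08 = 5.95652 μs.
Transmission budget = 18 − 5.95652 = 12.0435 μs.
R ≥ L / t_tx = 16000 bits / 1.20435e-05 s = 1.33 Gbps.

1.33 Gbps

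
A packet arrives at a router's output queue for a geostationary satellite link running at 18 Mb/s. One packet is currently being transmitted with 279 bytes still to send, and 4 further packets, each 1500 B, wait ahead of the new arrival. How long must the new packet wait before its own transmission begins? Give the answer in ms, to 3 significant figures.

Each queued packet: L/R = 12000/18000000 = 0.666667 ms.
4 queued → 2.66667 ms.
Plus remaining 2232 bits of current packet: 0.124 ms.
Queuing delay = 2.79 ms.

2.79 ms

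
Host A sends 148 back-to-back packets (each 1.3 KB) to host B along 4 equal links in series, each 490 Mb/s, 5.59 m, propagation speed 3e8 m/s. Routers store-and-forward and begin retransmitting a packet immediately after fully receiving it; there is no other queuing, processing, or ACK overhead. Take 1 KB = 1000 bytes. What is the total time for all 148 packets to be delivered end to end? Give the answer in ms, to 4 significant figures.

3.205 ms

Per-hop transmission t_tx = L/R = 10400/490000000 = 0.0212245 ms.
Per-hop propagation t_prop = 5.59/300000000 = 1.86333e-05 ms.
Pipeline fill: first packet needs 4·t_tx to clear all hops; remaining 147 packets each add one t_tx.
Total = (4+148-1)·t_tx + 4·t_prop = 151·0.0212245 + 4·1.86333e-05 = 3.205 ms.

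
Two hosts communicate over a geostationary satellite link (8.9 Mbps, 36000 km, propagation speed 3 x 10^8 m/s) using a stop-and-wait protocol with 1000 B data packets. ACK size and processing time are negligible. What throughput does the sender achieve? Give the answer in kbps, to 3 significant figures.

33.2 kbps

t_tx = L/R = 8000/8900000 = 0.000898876 s.
t_prop = 36000000/300000000 = 0.12 s; RTT = 0.24 s.
Cycle = t_tx + RTT = 0.240899 s.
Throughput = L / cycle = 8000 / 0.240899 = 33.2 kbps.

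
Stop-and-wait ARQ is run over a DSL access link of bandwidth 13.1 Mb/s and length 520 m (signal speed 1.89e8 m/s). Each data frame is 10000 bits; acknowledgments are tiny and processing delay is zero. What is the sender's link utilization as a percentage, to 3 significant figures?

99.3 %

t_tx = L/R = 10000/13100000 = 0.000763359 s.
t_prop = 520/189000000 = 2.75132e-06 s; RTT = 5.50265e-06 s.
Cycle = t_tx + RTT = 0.000768861 s.
Utilization = t_tx / cycle = 0.000763359/0.000768861 = 99.3 %.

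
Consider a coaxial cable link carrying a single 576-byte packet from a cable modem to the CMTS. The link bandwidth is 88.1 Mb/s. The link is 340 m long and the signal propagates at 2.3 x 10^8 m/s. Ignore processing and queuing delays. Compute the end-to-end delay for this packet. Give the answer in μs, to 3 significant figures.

L = 576 × 8 = 4608 bits.
Transmission delay = L/R = 4608 / 88100000 = 52.3042 μs.
Propagation delay = d/s = 340 m / 2.3e+08 m/s = 1.47826 μs.
Total = 53.8 μs.

53.8 μs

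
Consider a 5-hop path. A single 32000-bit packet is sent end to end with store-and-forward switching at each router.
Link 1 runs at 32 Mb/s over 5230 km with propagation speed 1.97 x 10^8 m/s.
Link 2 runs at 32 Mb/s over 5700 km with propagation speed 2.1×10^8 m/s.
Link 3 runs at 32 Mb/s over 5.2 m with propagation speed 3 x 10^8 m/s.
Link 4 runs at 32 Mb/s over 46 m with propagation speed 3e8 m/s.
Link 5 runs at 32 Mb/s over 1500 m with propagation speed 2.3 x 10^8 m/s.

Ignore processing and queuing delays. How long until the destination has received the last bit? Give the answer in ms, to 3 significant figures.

58.7 ms

Transmission delay per hop = L/R = 32000/32000000 = 1 ms; 5 hops → 5 ms.
Propagation delays (d/s per hop): 26.5482, 27.1429, 1.73333e-05, 0.000153333, 0.00652174 ms; sum = 53.6978 ms.
End-to-end = 58.7 ms.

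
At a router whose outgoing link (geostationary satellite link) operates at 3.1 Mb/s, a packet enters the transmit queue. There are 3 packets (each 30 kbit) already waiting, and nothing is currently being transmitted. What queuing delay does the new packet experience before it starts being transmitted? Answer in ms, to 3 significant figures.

Each queued packet: L/R = 30000/3100000 = 9.67742 ms.
3 queued → 29.0323 ms.
Queuing delay = 29.0 ms.

29.0 ms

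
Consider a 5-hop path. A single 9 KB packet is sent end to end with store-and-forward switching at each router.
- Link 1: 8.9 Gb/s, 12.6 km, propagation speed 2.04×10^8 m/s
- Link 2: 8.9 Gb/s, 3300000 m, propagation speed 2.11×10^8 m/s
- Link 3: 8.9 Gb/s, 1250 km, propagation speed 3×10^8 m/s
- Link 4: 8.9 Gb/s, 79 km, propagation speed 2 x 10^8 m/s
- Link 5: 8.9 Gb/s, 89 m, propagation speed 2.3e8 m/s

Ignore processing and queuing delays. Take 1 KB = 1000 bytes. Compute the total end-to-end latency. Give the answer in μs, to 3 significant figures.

20300 μs

L = 72000 bits.
Transmission delay per hop = L/R = 72000/8900000000 = 8.08989 μs; 5 hops → 40.4494 μs.
Propagation delays (d/s per hop): 61.7647, 15639.8, 4166.67, 395, 0.386957 μs; sum = 20263.6 μs.
End-to-end = 20300 μs.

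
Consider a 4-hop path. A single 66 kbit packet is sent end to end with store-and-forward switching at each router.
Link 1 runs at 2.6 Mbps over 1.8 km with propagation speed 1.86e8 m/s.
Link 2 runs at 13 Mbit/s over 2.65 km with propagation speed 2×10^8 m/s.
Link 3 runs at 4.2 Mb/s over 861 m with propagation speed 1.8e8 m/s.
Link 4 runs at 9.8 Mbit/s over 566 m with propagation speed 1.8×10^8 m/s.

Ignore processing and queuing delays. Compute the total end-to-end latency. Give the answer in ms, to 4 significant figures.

L = 66000 bits.
Transmission delays (L/R per hop): 25.3846, 5.07692, 15.7143, 6.73469 ms; sum = 52.9105 ms.
Propagation delays (d/s per hop): 0.00967742, 0.01325, 0.00478333, 0.00314444 ms; sum = 0.0308552 ms.
End-to-end = 52.94 ms.

52.94 ms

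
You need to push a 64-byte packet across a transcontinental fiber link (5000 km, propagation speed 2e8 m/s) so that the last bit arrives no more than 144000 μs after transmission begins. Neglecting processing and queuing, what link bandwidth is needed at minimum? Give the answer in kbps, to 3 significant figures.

L = 512 bits.
Propagation delay = 5000000 / 200000000 = 25000 μs.
Transmission budget = 144000 − 25000 = 119000 μs.
R ≥ L / t_tx = 512 bits / 0.119 s = 4.30 kbps.

4.30 kbps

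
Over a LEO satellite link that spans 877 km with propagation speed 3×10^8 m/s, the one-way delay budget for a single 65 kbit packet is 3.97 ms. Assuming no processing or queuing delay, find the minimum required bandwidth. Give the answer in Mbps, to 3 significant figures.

62.1 Mbps

Propagation delay = 877000 / 300000000 = 2.92333 ms.
Transmission budget = 3.97 − 2.92333 = 1.04667 ms.
R ≥ L / t_tx = 65000 bits / 0.00104667 s = 62.1 Mbps.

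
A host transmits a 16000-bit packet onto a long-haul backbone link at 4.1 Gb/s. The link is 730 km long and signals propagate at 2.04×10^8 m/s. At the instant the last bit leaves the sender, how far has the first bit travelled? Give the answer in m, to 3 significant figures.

t_tx = L/R = 16000/4.1e+09 = 3.90244e-06 s.
Distance = s × t_tx = 204000000 × 3.90244e-06 = 796 m.

796 m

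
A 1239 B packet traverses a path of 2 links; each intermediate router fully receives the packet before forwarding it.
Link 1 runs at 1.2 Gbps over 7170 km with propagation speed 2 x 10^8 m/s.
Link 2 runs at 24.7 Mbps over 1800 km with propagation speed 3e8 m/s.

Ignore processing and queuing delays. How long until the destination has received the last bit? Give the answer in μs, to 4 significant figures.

L = 1239 × 8 = 9912 bits.
Transmission delays (L/R per hop): 8.26, 401.296 μs; sum = 409.556 μs.
Propagation delays (d/s per hop): 35850, 6000 μs; sum = 41850 μs.
End-to-end = 42260 μs.

42260 μs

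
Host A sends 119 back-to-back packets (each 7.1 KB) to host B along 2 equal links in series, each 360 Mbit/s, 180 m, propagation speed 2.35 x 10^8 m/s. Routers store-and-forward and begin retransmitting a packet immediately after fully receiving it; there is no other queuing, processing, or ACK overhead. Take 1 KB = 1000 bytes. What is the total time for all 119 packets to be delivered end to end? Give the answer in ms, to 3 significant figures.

18.9 ms

Per-hop transmission t_tx = L/R = 56800/360000000 = 0.157778 ms.
Per-hop propagation t_prop = 180/235000000 = 0.000765957 ms.
Pipeline fill: first packet needs 2·t_tx to clear all hops; remaining 118 packets each add one t_tx.
Total = (2+119-1)·t_tx + 2·t_prop = 120·0.157778 + 2·0.000765957 = 18.9 ms.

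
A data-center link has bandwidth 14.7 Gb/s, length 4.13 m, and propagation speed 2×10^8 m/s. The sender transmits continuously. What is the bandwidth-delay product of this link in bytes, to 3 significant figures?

Propagation delay = 4.13 / 200000000 = 2.065e-08 s.
BDP = R × t_prop = 14700000000 × 2.065e-08 = 303.555 bits.
In bytes: 303.555/8 = 37.9 bytes.

37.9 bytes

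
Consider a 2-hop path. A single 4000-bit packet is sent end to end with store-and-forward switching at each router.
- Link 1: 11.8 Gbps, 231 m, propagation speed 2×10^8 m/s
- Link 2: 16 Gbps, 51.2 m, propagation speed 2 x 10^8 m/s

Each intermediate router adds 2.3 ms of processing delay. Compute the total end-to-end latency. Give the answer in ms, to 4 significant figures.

2.302 ms

Transmission delays (L/R per hop): 0.000338983, 0.00025 ms; sum = 0.000588983 ms.
Propagation delays (d/s per hop): 0.001155, 0.000256 ms; sum = 0.001411 ms.
Processing at 1 router(s): 1 × 2.3 ms = 2.3 ms.
End-to-end = 2.302 ms.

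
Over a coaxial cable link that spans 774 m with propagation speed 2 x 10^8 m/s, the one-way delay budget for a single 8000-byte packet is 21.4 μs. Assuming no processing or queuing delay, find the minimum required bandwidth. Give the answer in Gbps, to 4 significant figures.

L = 64000 bits.
Propagation delay = 774 / 200000000 = 3.87 μs.
Transmission budget = 21.4 − 3.87 = 17.53 μs.
R ≥ L / t_tx = 64000 bits / 1.753e-05 s = 3.651 Gbps.

3.651 Gbps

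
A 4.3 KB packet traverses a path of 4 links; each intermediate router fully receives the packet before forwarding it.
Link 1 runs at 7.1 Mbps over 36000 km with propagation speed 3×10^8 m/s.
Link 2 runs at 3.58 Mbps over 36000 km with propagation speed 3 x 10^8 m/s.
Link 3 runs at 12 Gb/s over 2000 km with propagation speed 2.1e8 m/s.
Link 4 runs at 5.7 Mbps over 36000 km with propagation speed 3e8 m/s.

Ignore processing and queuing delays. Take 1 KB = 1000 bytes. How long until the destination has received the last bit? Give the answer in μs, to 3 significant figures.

390000 μs

L = 34400 bits.
Transmission delays (L/R per hop): 4845.07, 9608.94, 2.86667, 6035.09 μs; sum = 20492 μs.
Propagation delays (d/s per hop): 120000, 120000, 9523.81, 120000 μs; sum = 369524 μs.
End-to-end = 390000 μs.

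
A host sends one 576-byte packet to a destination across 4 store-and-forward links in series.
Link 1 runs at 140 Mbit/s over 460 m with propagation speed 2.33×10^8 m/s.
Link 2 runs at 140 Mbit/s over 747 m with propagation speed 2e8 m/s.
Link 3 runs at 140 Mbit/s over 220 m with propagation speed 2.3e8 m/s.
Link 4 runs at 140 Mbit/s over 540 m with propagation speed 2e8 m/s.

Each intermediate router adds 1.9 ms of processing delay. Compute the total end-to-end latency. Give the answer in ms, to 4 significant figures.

5.841 ms

L = 576 × 8 = 4608 bits.
Transmission delay per hop = L/R = 4608/140000000 = 0.0329143 ms; 4 hops → 0.131657 ms.
Propagation delays (d/s per hop): 0.00197425, 0.003735, 0.000956522, 0.0027 ms; sum = 0.00936577 ms.
Processing at 3 router(s): 3 × 1.9 ms = 5.7 ms.
End-to-end = 5.841 ms.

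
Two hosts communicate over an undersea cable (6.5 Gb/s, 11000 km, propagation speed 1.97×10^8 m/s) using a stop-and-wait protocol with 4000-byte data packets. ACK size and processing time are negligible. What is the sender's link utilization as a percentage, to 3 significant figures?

t_tx = L/R = 32000/6500000000 = 4.92308e-06 s.
t_prop = 11000000/197000000 = 0.0558376 s; RTT = 0.111675 s.
Cycle = t_tx + RTT = 0.11168 s.
Utilization = t_tx / cycle = 4.92308e-06/0.11168 = 0.00441 %.

0.00441 %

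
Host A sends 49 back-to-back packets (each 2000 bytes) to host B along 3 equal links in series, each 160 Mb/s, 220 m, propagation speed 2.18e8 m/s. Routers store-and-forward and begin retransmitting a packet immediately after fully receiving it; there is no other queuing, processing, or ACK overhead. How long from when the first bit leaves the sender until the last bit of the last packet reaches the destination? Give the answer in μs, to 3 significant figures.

5100 μs

Per-hop transmission t_tx = L/R = 16000/160000000 = 100 μs.
Per-hop propagation t_prop = 220/2.18e+08 = 1.00917 μs.
Pipeline fill: first packet needs 3·t_tx to clear all hops; remaining 48 packets each add one t_tx.
Total = (3+49-1)·t_tx + 3·t_prop = 51·100 + 3·1.00917 = 5100 μs.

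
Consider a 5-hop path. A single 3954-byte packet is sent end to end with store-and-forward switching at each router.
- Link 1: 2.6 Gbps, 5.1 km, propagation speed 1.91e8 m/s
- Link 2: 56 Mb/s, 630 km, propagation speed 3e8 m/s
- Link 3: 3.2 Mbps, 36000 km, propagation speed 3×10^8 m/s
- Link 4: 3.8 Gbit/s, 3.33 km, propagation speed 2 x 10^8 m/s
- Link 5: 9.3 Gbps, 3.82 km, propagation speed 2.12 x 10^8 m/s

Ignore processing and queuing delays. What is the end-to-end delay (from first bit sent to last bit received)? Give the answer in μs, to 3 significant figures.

L = 3954 × 8 = 31632 bits.
Transmission delays (L/R per hop): 12.1662, 564.857, 9885, 8.32421, 3.40129 μs; sum = 10473.7 μs.
Propagation delays (d/s per hop): 26.7016, 2100, 120000, 16.65, 18.0189 μs; sum = 122161 μs.
End-to-end = 133000 μs.

133000 μs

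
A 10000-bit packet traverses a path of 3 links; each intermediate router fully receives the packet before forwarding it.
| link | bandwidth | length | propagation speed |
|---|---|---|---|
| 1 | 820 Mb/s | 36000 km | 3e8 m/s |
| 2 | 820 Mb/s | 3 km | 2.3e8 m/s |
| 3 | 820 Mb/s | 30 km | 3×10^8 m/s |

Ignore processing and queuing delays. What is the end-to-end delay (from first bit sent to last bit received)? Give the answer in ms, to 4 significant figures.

Transmission delay per hop = L/R = 10000/820000000 = 0.0121951 ms; 3 hops → 0.0365854 ms.
Propagation delays (d/s per hop): 120, 0.0130435, 0.1 ms; sum = 120.113 ms.
End-to-end = 120.1 ms.

120.1 ms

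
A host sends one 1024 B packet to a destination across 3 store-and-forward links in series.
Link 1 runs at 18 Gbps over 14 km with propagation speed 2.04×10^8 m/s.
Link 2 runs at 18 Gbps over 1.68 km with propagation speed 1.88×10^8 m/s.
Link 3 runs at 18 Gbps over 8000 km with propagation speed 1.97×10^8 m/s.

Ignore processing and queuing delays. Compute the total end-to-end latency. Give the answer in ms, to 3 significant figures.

L = 1024 × 8 = 8192 bits.
Transmission delay per hop = L/R = 8192/18000000000 = 0.000455111 ms; 3 hops → 0.00136533 ms.
Propagation delays (d/s per hop): 0.0686275, 0.00893617, 40.6091 ms; sum = 40.6867 ms.
End-to-end = 40.7 ms.

40.7 ms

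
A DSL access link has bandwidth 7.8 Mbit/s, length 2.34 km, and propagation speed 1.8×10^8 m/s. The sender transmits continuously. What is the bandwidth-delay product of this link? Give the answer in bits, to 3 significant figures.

101 bits

Propagation delay = 2340 / 180000000 = 1.3e-05 s.
BDP = R × t_prop = 7800000 × 1.3e-05 = 101.4 bits.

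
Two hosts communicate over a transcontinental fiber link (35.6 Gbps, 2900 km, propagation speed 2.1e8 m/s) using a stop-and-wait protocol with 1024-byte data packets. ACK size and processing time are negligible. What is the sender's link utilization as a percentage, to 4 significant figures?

t_tx = L/R = 8192/35600000000 = 2.30112e-07 s.
t_prop = 2900000/210000000 = 0.0138095 s; RTT = 0.027619 s.
Cycle = t_tx + RTT = 0.0276193 s.
Utilization = t_tx / cycle = 2.30112e-07/0.0276193 = 0.0008332 %.

0.0008332 %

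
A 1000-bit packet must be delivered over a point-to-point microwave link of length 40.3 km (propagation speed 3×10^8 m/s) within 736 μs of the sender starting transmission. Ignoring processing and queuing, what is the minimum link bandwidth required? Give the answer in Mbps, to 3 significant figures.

Propagation delay = 40300 / 300000000 = 134.333 μs.
Transmission budget = 736 − 134.333 = 601.667 μs.
R ≥ L / t_tx = 1000 bits / 0.000601667 s = 1.66 Mbps.

1.66 Mbps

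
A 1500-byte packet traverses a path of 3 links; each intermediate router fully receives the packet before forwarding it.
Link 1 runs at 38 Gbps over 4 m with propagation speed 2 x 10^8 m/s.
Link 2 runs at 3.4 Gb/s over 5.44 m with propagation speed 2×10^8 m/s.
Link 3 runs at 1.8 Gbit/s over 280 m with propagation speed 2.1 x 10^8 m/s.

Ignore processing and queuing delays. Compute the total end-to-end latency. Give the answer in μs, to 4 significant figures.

L = 1500 × 8 = 12000 bits.
Transmission delays (L/R per hop): 0.315789, 3.52941, 6.66667 μs; sum = 10.5119 μs.
Propagation delays (d/s per hop): 0.02, 0.0272, 1.33333 μs; sum = 1.38053 μs.
End-to-end = 11.89 μs.

11.89 μs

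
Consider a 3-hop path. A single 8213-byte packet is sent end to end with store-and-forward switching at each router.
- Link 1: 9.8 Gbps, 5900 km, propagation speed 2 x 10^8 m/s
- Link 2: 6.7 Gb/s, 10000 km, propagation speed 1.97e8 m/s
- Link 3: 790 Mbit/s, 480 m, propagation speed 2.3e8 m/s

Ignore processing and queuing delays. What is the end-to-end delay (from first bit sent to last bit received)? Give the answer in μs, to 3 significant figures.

L = 8213 × 8 = 65704 bits.
Transmission delays (L/R per hop): 6.70449, 9.80657, 83.1696 μs; sum = 99.6807 μs.
Propagation delays (d/s per hop): 29500, 50761.4, 2.08696 μs; sum = 80263.5 μs.
End-to-end = 80400 μs.

80400 μs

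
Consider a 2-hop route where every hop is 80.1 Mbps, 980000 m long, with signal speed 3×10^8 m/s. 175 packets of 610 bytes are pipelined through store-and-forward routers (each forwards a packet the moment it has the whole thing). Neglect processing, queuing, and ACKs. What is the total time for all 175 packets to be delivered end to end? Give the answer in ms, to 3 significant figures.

17.3 ms

Per-hop transmission t_tx = L/R = 4880/80100000 = 0.0609238 ms.
Per-hop propagation t_prop = 980000/300000000 = 3.26667 ms.
Pipeline fill: first packet needs 2·t_tx to clear all hops; remaining 174 packets each add one t_tx.
Total = (2+175-1)·t_tx + 2·t_prop = 176·0.0609238 + 2·3.26667 = 17.3 ms.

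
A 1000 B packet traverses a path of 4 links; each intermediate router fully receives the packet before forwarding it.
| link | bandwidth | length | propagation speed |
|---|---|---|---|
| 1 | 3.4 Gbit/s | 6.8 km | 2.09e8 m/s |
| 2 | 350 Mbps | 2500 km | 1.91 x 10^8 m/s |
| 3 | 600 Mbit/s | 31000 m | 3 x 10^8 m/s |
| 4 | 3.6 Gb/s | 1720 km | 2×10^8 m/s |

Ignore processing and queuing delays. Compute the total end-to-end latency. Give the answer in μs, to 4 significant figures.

L = 1000 × 8 = 8000 bits.
Transmission delays (L/R per hop): 2.35294, 22.8571, 13.3333, 2.22222 μs; sum = 40.7656 μs.
Propagation delays (d/s per hop): 32.5359, 13089, 103.333, 8600 μs; sum = 21824.9 μs.
End-to-end = 21870 μs.

21870 μs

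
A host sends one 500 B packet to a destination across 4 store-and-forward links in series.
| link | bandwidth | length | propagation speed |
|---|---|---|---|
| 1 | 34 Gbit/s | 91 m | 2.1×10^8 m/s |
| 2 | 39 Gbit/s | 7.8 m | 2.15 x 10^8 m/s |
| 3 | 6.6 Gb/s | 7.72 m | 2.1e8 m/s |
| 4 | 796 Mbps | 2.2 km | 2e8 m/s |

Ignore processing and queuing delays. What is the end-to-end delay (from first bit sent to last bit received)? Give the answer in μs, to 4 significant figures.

L = 500 × 8 = 4000 bits.
Transmission delays (L/R per hop): 0.117647, 0.102564, 0.606061, 5.02513 μs; sum = 5.8514 μs.
Propagation delays (d/s per hop): 0.433333, 0.0362791, 0.0367619, 11 μs; sum = 11.5064 μs.
End-to-end = 17.36 μs.

17.36 μs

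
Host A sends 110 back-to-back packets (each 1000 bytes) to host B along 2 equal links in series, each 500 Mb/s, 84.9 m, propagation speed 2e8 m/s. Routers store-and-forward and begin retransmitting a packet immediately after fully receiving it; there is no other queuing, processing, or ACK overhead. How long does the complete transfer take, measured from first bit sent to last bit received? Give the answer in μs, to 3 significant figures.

1780 μs

Per-hop transmission t_tx = L/R = 8000/500000000 = 16 μs.
Per-hop propagation t_prop = 84.9/200000000 = 0.4245 μs.
Pipeline fill: first packet needs 2·t_tx to clear all hops; remaining 109 packets each add one t_tx.
Total = (2+110-1)·t_tx + 2·t_prop = 111·16 + 2·0.4245 = 1780 μs.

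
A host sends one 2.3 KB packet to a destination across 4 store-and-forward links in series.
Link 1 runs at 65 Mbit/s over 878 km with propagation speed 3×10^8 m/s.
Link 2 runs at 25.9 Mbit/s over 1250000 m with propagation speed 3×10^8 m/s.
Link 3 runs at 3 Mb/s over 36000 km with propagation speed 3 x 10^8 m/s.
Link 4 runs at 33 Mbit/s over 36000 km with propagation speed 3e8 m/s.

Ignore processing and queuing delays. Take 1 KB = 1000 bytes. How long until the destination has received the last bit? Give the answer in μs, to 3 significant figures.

255000 μs

L = 18400 bits.
Transmission delays (L/R per hop): 283.077, 710.425, 6133.33, 557.576 μs; sum = 7684.41 μs.
Propagation delays (d/s per hop): 2926.67, 4166.67, 120000, 120000 μs; sum = 247093 μs.
End-to-end = 255000 μs.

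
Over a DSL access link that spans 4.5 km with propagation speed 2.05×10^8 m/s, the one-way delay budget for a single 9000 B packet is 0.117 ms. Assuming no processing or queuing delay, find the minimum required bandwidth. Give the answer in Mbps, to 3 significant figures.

758 Mbps

L = 72000 bits.
Propagation delay = 4500 / 2.05e+08 = 0.0219512 ms.
Transmission budget = 0.117 − 0.0219512 = 0.0950488 ms.
R ≥ L / t_tx = 72000 bits / 9.50488e-05 s = 758 Mbps.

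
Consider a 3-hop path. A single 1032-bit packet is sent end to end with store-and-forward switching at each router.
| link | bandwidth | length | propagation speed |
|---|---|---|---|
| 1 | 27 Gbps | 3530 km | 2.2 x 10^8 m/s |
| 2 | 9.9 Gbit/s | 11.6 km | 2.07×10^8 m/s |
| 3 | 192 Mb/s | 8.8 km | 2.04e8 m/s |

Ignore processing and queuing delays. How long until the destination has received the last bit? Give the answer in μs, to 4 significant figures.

16150 μs

Transmission delays (L/R per hop): 0.0382222, 0.104242, 5.375 μs; sum = 5.51746 μs.
Propagation delays (d/s per hop): 16045.5, 56.0386, 43.1373 μs; sum = 16144.6 μs.
End-to-end = 16150 μs.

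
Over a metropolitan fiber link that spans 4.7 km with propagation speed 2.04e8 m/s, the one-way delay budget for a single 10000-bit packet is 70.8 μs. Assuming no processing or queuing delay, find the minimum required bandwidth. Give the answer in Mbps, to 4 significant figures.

Propagation delay = 4700 / 204000000 = 23.0392 μs.
Transmission budget = 70.8 − 23.0392 = 47.7608 μs.
R ≥ L / t_tx = 10000 bits / 4.77608e-05 s = 209.4 Mbps.

209.4 Mbps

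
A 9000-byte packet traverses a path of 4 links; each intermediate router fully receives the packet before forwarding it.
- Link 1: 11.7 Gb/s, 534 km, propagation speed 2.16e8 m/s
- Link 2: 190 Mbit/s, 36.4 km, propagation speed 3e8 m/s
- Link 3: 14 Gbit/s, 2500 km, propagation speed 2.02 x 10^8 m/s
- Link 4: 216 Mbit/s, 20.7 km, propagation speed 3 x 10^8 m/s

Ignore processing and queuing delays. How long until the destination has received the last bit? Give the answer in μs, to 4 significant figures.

15760 μs

L = 9000 × 8 = 72000 bits.
Transmission delays (L/R per hop): 6.15385, 378.947, 5.14286, 333.333 μs; sum = 723.577 μs.
Propagation delays (d/s per hop): 2472.22, 121.333, 12376.2, 69 μs; sum = 15038.8 μs.
End-to-end = 15760 μs.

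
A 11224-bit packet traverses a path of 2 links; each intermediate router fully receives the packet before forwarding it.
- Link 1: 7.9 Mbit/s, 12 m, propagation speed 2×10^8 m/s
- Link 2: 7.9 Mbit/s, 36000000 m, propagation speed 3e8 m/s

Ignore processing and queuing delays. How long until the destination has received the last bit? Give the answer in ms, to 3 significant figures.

Transmission delay per hop = L/R = 11224/7900000 = 1.42076 ms; 2 hops → 2.84152 ms.
Propagation delays (d/s per hop): 6e-05, 120 ms; sum = 120 ms.
End-to-end = 123 ms.

123 ms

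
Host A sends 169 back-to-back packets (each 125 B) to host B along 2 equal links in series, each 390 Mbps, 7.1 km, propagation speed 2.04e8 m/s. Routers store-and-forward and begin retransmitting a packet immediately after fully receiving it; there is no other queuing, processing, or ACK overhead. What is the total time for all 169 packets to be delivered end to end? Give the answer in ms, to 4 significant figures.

0.5055 ms

Per-hop transmission t_tx = L/R = 1000/390000000 = 0.0025641 ms.
Per-hop propagation t_prop = 7100/204000000 = 0.0348039 ms.
Pipeline fill: first packet needs 2·t_tx to clear all hops; remaining 168 packets each add one t_tx.
Total = (2+169-1)·t_tx + 2·t_prop = 170·0.0025641 + 2·0.0348039 = 0.5055 ms.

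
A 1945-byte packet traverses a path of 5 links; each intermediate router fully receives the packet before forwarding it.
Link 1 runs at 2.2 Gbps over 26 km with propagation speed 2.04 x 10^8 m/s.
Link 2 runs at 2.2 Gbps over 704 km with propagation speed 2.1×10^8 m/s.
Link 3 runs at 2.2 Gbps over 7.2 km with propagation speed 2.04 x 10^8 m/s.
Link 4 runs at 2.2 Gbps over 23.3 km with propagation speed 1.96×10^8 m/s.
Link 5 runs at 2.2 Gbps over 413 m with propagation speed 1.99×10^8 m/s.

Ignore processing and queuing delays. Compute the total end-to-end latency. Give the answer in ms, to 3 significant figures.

3.67 ms

L = 1945 × 8 = 15560 bits.
Transmission delay per hop = L/R = 15560/2200000000 = 0.00707273 ms; 5 hops → 0.0353636 ms.
Propagation delays (d/s per hop): 0.127451, 3.35238, 0.0352941, 0.118878, 0.00207538 ms; sum = 3.63608 ms.
End-to-end = 3.67 ms.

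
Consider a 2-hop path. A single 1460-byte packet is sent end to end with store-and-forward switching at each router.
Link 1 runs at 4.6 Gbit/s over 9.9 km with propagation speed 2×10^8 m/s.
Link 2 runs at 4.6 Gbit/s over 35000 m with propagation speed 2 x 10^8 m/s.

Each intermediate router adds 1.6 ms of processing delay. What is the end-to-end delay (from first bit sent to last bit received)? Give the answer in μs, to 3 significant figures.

1830 μs

L = 1460 × 8 = 11680 bits.
Transmission delay per hop = L/R = 11680/4600000000 = 2.53913 μs; 2 hops → 5.07826 μs.
Propagation delays (d/s per hop): 49.5, 175 μs; sum = 224.5 μs.
Processing at 1 router(s): 1 × 1.6 ms = 1600 μs.
End-to-end = 1830 μs.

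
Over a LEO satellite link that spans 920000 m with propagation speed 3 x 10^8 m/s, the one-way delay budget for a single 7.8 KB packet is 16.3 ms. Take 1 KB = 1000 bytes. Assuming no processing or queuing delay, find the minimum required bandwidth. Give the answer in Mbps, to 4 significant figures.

4.715 Mbps

L = 62400 bits.
Propagation delay = 920000 / 300000000 = 3.06667 ms.
Transmission budget = 16.3 − 3.06667 = 13.2333 ms.
R ≥ L / t_tx = 62400 bits / 0.0132333 s = 4.715 Mbps.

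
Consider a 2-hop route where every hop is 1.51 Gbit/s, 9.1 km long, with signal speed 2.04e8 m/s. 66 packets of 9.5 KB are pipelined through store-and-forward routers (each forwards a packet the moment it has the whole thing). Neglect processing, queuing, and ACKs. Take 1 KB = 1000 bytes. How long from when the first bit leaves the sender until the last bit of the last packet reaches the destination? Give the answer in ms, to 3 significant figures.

Per-hop transmission t_tx = L/R = 76000/1510000000 = 0.0503311 ms.
Per-hop propagation t_prop = 9100/204000000 = 0.0446078 ms.
Pipeline fill: first packet needs 2·t_tx to clear all hops; remaining 65 packets each add one t_tx.
Total = (2+66-1)·t_tx + 2·t_prop = 67·0.0503311 + 2·0.0446078 = 3.46 ms.

3.46 ms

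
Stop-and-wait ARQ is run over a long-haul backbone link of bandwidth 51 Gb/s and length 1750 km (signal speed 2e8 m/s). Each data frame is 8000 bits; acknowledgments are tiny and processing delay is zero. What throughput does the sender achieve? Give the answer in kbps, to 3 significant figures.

457 kbps

t_tx = L/R = 8000/51000000000 = 1.56863e-07 s.
t_prop = 1750000/200000000 = 0.00875 s; RTT = 0.0175 s.
Cycle = t_tx + RTT = 0.0175002 s.
Throughput = L / cycle = 8000 / 0.0175002 = 457 kbps.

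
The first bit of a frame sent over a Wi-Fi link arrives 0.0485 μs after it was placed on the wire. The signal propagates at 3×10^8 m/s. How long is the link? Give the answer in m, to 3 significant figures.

14.6 m

d = s × t_prop = 300000000 × 4.85e-08 = 14.6 m.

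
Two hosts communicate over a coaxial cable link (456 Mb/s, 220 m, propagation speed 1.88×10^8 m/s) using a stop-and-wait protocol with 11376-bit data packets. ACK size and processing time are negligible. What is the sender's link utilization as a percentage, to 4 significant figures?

91.42 %

t_tx = L/R = 11376/456000000 = 2.49474e-05 s.
t_prop = 220/188000000 = 1.17021e-06 s; RTT = 2.34043e-06 s.
Cycle = t_tx + RTT = 2.72878e-05 s.
Utilization = t_tx / cycle = 2.49474e-05/2.72878e-05 = 91.42 %.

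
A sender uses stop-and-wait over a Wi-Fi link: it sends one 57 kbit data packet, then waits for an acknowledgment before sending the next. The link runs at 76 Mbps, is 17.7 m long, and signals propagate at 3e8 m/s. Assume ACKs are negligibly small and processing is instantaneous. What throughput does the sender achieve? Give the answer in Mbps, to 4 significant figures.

t_tx = L/R = 57000/76000000 = 0.00075 s.
t_prop = 17.7/300000000 = 5.9e-08 s; RTT = 1.18e-07 s.
Cycle = t_tx + RTT = 0.000750118 s.
Throughput = L / cycle = 57000 / 0.000750118 = 75.99 Mbps.

75.99 Mbps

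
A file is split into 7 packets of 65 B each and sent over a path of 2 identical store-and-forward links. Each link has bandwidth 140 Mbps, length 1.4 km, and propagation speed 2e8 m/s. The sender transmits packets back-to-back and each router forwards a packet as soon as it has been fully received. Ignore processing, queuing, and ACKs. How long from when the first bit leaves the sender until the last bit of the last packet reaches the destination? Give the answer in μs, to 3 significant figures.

43.7 μs

Per-hop transmission t_tx = L/R = 520/140000000 = 3.71429 μs.
Per-hop propagation t_prop = 1400/200000000 = 7 μs.
Pipeline fill: first packet needs 2·t_tx to clear all hops; remaining 6 packets each add one t_tx.
Total = (2+7-1)·t_tx + 2·t_prop = 8·3.71429 + 2·7 = 43.7 μs.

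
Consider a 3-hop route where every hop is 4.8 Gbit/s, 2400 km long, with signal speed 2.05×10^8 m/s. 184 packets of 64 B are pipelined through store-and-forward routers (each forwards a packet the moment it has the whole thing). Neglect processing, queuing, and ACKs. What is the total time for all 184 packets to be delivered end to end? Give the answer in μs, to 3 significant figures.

Per-hop transmission t_tx = L/R = 512/4800000000 = 0.106667 μs.
Per-hop propagation t_prop = 2400000/2.05e+08 = 11707.3 μs.
Pipeline fill: first packet needs 3·t_tx to clear all hops; remaining 183 packets each add one t_tx.
Total = (3+184-1)·t_tx + 3·t_prop = 186·0.106667 + 3·11707.3 = 35100 μs.

35100 μs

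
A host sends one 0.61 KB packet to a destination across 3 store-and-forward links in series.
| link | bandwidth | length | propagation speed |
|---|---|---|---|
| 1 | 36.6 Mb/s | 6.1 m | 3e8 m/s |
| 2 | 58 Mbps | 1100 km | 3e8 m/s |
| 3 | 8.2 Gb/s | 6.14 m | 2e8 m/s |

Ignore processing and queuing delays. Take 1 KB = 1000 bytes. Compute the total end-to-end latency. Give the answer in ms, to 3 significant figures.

3.88 ms

L = 4880 bits.
Transmission delays (L/R per hop): 0.133333, 0.0841379, 0.000595122 ms; sum = 0.218066 ms.
Propagation delays (d/s per hop): 2.03333e-05, 3.66667, 3.07e-05 ms; sum = 3.66672 ms.
End-to-end = 3.88 ms.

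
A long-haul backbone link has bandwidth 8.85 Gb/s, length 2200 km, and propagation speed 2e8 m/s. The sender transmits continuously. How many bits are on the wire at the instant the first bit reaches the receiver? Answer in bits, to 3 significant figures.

97400000 bits

Propagation delay = 2200000 / 200000000 = 0.011 s.
BDP = R × t_prop = 8850000000 × 0.011 = 97350000 bits.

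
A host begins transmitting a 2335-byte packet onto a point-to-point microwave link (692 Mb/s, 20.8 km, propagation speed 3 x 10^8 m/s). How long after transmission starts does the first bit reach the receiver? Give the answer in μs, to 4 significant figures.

First bit experiences only propagation delay: d/s = 20800/300000000 = 69.33 μs.

69.33 μs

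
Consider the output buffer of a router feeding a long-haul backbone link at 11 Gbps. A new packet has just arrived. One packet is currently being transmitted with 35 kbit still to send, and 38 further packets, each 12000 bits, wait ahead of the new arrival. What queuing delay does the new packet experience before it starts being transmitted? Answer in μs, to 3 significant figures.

Each queued packet: L/R = 12000/11000000000 = 1.09091 μs.
38 queued → 41.4545 μs.
Plus remaining 35000 bits of current packet: 3.18182 μs.
Queuing delay = 44.6 μs.

44.6 μs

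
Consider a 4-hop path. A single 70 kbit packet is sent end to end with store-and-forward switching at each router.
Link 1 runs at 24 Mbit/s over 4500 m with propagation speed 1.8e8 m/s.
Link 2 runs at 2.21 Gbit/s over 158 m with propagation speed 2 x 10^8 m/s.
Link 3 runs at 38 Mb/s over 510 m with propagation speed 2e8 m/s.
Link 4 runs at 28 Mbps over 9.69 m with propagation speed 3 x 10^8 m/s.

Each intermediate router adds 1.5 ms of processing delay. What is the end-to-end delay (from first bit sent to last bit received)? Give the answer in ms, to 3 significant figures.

11.8 ms

L = 70000 bits.
Transmission delays (L/R per hop): 2.91667, 0.0316742, 1.84211, 2.5 ms; sum = 7.29045 ms.
Propagation delays (d/s per hop): 0.025, 0.00079, 0.00255, 3.23e-05 ms; sum = 0.0283723 ms.
Processing at 3 router(s): 3 × 1.5 ms = 4.5 ms.
End-to-end = 11.8 ms.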